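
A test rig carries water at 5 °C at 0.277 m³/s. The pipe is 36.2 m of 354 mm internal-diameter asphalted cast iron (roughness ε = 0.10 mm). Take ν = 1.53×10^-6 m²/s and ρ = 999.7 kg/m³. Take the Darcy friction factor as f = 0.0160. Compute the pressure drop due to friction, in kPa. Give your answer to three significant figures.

Δp ≈ 6.48 kPa

V = 4Q/(πD²) = 4·0.277/(π·0.354²) = 2.814 m/s
h_f = f(L/D)V²/(2g) = 0.01600·(36.2/0.354)·2.814²/(2·9.81) = 0.6605 m
Δp = ρg·h_f = 999.7·9.81·0.6605 = 6.478 kPa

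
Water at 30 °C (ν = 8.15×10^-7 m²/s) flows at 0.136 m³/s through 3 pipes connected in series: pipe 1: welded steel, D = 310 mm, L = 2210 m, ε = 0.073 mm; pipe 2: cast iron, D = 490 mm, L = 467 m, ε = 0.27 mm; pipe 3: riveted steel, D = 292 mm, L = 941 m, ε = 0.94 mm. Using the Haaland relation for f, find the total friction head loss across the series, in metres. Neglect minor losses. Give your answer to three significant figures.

Pipe 1: V = 1.802 m/s, Re = 6.85×10^5, ε/D = 2.35×10^-4, f = 0.01528, h_1 = f(L/D)V²/2g = 18.03 m
Pipe 2: V = 0.7212 m/s, Re = 4.34×10^5, ε/D = 5.51×10^-4, f = 0.01801, h_2 = f(L/D)V²/2g = 0.4549 m
Pipe 3: V = 2.031 m/s, Re = 7.28×10^5, ε/D = 0.00322, f = 0.02691, h_3 = f(L/D)V²/2g = 18.23 m
Series → Q common, losses add: H = Σh = 36.71 m

H ≈ 36.7 m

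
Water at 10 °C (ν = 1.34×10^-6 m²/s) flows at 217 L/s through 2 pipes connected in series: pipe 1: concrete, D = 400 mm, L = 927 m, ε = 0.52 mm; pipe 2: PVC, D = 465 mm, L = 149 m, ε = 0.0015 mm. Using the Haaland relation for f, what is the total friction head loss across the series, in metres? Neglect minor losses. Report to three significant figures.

Pipe 1: V = 1.727 m/s, Re = 5.15×10^5, ε/D = 0.00130, f = 0.02142, h_1 = f(L/D)V²/2g = 7.543 m
Pipe 2: V = 1.278 m/s, Re = 4.43×10^5, ε/D = 3.23×10^-6, f = 0.01338, h_2 = f(L/D)V²/2g = 0.3568 m
Series → Q common, losses add: H = Σh = 7.900 m

H ≈ 7.90 m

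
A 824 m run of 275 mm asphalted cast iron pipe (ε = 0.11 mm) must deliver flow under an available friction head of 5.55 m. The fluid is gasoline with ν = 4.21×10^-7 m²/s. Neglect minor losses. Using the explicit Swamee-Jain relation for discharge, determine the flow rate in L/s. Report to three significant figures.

Swamee-Jain (Type II): Q = -0.965·√(gD⁵h_f/L)·ln[ε/(3.7D) + √(3.17ν²L/(gD³h_f))]
√(gD⁵h_f/L) = √(9.81·0.275⁵·5.55/824) = 0.01019
ε/(3.7D) = 1.08×10^-4; √(3.17ν²L/(gD³h_f)) = 2.02×10^-5
Q = -0.965·0.01019·ln(1.283×10^-4) = 0.08815 m³/s
Check: V = 1.48 m/s, Re = 9.69×10^5, f = 0.01660, h_f = 5.58 m ≈ 5.55 m ✓

Q ≈ 88.2 L/s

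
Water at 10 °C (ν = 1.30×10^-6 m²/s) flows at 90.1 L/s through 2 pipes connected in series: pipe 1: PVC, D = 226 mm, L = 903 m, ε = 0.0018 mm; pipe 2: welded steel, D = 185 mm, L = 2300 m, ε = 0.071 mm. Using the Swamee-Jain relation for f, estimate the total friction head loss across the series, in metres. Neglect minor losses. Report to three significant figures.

Pipe 1: V = 2.246 m/s, Re = 3.90×10^5, ε/D = 7.96×10^-6, f = 0.01380, h_1 = f(L/D)V²/2g = 14.18 m
Pipe 2: V = 3.352 m/s, Re = 4.77×10^5, ε/D = 3.84×10^-4, f = 0.01705, h_2 = f(L/D)V²/2g = 121.4 m
Series → Q common, losses add: H = Σh = 135.6 m

H ≈ 136 m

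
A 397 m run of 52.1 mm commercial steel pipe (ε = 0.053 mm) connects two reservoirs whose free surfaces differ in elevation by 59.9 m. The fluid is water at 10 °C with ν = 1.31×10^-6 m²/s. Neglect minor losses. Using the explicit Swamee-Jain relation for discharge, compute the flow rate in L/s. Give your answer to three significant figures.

Q ≈ 5.63 L/s

Swamee-Jain (Type II): Q = -0.965·√(gD⁵h_f/L)·ln[ε/(3.7D) + √(3.17ν²L/(gD³h_f))]
√(gD⁵h_f/L) = √(9.81·0.0521⁵·59.9/397) = 7.538×10^-4
ε/(3.7D) = 2.75×10^-4; √(3.17ν²L/(gD³h_f)) = 1.61×10^-4
Q = -0.965·7.538×10^-4·ln(4.361×10^-4) = 0.005628 m³/s
Check: V = 2.64 m/s, Re = 1.05×10^5, f = 0.02230, h_f = 60.4 m ≈ 59.9 m ✓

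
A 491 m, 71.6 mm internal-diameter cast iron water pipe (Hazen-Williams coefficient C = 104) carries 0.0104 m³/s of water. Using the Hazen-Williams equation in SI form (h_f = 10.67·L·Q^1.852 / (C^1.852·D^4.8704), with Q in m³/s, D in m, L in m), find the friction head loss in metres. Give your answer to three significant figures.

h_f ≈ 77.3 m

h_f = 10.67·491·0.0104^1.852 / (104^1.852·0.0716^4.8704) = 77.32 m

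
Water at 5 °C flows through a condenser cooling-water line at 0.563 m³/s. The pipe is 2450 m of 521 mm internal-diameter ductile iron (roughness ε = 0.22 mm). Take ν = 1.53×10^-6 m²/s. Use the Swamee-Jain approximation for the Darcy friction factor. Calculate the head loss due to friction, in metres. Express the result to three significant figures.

V = 4Q/(πD²) = 4·0.563/(π·0.521²) = 2.641 m/s
Re = VD/ν = 2.641·0.521/1.53×10^-6 = 8.99×10^5 → turbulent
ε/D = 0.22/521 = 4.22×10^-4
Swamee-Jain: f = 0.01681
h_f = f(L/D)V²/(2g) = 0.01681·(2450/0.521)·2.641²/(2·9.81) = 28.10 m

h_f ≈ 28.1 m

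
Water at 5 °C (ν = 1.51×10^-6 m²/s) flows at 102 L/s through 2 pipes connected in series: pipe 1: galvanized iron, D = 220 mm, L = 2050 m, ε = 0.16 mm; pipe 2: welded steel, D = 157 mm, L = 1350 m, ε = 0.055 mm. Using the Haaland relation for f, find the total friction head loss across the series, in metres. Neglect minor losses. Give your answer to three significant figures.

Pipe 1: V = 2.683 m/s, Re = 3.91×10^5, ε/D = 7.27×10^-4, f = 0.01906, h_1 = f(L/D)V²/2g = 65.16 m
Pipe 2: V = 5.269 m/s, Re = 5.48×10^5, ε/D = 3.50×10^-4, f = 0.01646, h_2 = f(L/D)V²/2g = 200.3 m
Series → Q common, losses add: H = Σh = 265.4 m

H ≈ 265 m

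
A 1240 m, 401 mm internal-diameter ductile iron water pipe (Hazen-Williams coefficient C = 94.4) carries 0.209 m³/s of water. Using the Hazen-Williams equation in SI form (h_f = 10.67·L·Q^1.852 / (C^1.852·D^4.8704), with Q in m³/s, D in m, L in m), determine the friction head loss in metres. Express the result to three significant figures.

h_f ≈ 13.7 m

h_f = 10.67·1240·0.209^1.852 / (94.4^1.852·0.401^4.8704) = 13.73 m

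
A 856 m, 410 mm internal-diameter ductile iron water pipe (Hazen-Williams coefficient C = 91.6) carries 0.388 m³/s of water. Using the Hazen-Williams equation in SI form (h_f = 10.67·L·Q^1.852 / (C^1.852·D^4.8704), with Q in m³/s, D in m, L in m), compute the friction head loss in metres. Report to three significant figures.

h_f = 10.67·856·0.388^1.852 / (91.6^1.852·0.410^4.8704) = 28.29 m

h_f ≈ 28.3 m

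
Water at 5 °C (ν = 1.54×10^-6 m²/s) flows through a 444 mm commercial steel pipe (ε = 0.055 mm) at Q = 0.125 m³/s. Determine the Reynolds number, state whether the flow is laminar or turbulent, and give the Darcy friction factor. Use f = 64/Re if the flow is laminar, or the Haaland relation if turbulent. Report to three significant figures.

V = 4Q/(πD²) = 0.8073 m/s
Re = VD/ν = 0.8073·0.444/1.54×10^-6 = 2.33×10^5
Re > 4000 → turbulent; ε/D = 1.24×10^-4
Haaland: f = 0.01599

Re ≈ 2.33×10^5; turbulent; f ≈ 0.0160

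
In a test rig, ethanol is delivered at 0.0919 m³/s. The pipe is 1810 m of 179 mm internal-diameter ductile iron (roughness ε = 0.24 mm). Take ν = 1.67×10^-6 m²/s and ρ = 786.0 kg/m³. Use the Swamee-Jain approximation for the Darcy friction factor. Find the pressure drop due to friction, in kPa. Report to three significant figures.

Δp ≈ 1160 kPa

V = 4Q/(πD²) = 4·0.0919/(π·0.179²) = 3.652 m/s
Re = VD/ν = 3.652·0.179/1.67×10^-6 = 3.91×10^5 → turbulent
ε/D = 0.24/179 = 0.00134
Swamee-Jain: f = 0.02186
h_f = f(L/D)V²/(2g) = 0.02186·(1810/0.179)·3.652²/(2·9.81) = 150.3 m
Δp = ρg·h_f = 786.0·9.81·150.3 = 1159 kPa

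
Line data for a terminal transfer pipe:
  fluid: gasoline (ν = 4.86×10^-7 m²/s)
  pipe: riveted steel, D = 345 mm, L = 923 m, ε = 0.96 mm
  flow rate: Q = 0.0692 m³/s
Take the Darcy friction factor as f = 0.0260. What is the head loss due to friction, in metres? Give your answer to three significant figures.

h_f ≈ 1.94 m

V = 4Q/(πD²) = 4·0.0692/(π·0.345²) = 0.7402 m/s
h_f = f(L/D)V²/(2g) = 0.02600·(923/0.345)·0.7402²/(2·9.81) = 1.943 m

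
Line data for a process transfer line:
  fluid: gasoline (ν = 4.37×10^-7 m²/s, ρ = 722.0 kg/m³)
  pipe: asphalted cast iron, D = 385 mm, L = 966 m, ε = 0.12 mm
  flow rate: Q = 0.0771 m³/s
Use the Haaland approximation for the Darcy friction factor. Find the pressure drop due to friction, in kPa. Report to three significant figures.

Δp ≈ 6.40 kPa

V = 4Q/(πD²) = 4·0.0771/(π·0.385²) = 0.6623 m/s
Re = VD/ν = 0.6623·0.385/4.37×10^-7 = 5.83×10^5 → turbulent
ε/D = 0.12/385 = 3.12×10^-4
Haaland: f = 0.01610
h_f = f(L/D)V²/(2g) = 0.01610·(966/0.385)·0.6623²/(2·9.81) = 0.9031 m
Δp = ρg·h_f = 722.0·9.81·0.9031 = 6.396 kPa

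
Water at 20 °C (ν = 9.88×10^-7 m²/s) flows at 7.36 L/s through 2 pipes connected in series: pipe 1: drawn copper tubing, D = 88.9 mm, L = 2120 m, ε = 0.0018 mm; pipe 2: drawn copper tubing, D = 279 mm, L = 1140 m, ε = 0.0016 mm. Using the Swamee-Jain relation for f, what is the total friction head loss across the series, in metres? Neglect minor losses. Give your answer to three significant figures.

Pipe 1: V = 1.186 m/s, Re = 1.07×10^5, ε/D = 2.02×10^-5, f = 0.01775, h_1 = f(L/D)V²/2g = 30.34 m
Pipe 2: V = 0.1204 m/s, Re = 3.40×10^4, ε/D = 5.73×10^-6, f = 0.02271, h_2 = f(L/D)V²/2g = 0.06854 m
Series → Q common, losses add: H = Σh = 30.40 m

H ≈ 30.4 m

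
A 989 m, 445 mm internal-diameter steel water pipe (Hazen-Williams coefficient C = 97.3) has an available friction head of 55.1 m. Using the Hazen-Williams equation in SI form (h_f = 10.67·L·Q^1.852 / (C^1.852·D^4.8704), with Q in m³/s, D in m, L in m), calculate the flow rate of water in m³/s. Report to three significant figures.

Rearranging: Q = [h_f·C^1.852·D^4.8704 / (10.67·L)]^(1/1.852)
Q = [55.1·97.3^1.852·0.445^4.8704 / (10.67·989)]^0.540 = 0.6778 m³/s

Q ≈ 0.678 m³/s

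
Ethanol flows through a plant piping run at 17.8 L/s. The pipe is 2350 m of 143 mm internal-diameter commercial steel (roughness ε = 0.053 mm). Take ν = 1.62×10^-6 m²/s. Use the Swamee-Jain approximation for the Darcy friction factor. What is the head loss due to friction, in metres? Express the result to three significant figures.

h_f ≈ 20.5 m

V = 4Q/(πD²) = 4·0.0178/(π·0.143²) = 1.108 m/s
Re = VD/ν = 1.108·0.143/1.62×10^-6 = 9.78×10^4 → turbulent
ε/D = 0.053/143 = 3.71×10^-4
Swamee-Jain: f = 0.01990
h_f = f(L/D)V²/(2g) = 0.01990·(2350/0.143)·1.108²/(2·9.81) = 20.47 m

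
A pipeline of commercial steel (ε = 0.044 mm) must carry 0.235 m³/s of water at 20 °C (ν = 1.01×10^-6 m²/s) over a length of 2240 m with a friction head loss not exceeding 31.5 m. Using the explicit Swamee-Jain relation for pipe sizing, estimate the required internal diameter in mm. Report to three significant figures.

Swamee-Jain (Type III): D = 0.66·[ε^1.25·(LQ²/(gh_f))^4.75 + ν·Q^9.4·(L/(gh_f))^5.2]^0.04
LQ²/(gh_f) = 0.4003; L/(gh_f) = 7.249
Term 1 = ε^1.25·(…)^4.75 = 4.63×10^-8; Term 2 = ν·Q^9.4·(…)^5.2 = 3.68×10^-8
D = 0.66·(4.63×10^-8 + 3.68×10^-8)^0.04 = 0.3438 m = 344 mm
Check: V = 2.53 m/s, Re = 8.62×10^5, f = 0.01406, h_f = 29.9 m ≈ 31.5 m ✓

D ≈ 344 mm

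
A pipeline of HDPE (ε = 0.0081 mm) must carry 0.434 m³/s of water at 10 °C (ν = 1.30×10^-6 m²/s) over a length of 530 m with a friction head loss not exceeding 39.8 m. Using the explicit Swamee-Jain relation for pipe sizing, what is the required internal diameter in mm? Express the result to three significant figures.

Swamee-Jain (Type III): D = 0.66·[ε^1.25·(LQ²/(gh_f))^4.75 + ν·Q^9.4·(L/(gh_f))^5.2]^0.04
LQ²/(gh_f) = 0.2557; L/(gh_f) = 1.357
Term 1 = ε^1.25·(…)^4.75 = 6.64×10^-10; Term 2 = ν·Q^9.4·(…)^5.2 = 2.49×10^-9
D = 0.66·(6.64×10^-10 + 2.49×10^-9)^0.04 = 0.3017 m = 302 mm
Check: V = 6.07 m/s, Re = 1.41×10^6, f = 0.01172, h_f = 38.7 m ≈ 39.8 m ✓

D ≈ 302 mm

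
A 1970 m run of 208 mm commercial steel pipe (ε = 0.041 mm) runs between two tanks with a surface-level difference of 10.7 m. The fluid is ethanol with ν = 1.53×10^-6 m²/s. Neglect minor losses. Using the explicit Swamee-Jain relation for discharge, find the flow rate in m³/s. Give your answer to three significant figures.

Swamee-Jain (Type II): Q = -0.965·√(gD⁵h_f/L)·ln[ε/(3.7D) + √(3.17ν²L/(gD³h_f))]
√(gD⁵h_f/L) = √(9.81·0.208⁵·10.7/1970) = 0.004555
ε/(3.7D) = 5.33×10^-5; √(3.17ν²L/(gD³h_f)) = 1.24×10^-4
Q = -0.965·0.004555·ln(1.777×10^-4) = 0.03795 m³/s
Check: V = 1.12 m/s, Re = 1.52×10^5, f = 0.01778, h_f = 10.7 m ≈ 10.7 m ✓

Q ≈ 0.0380 m³/s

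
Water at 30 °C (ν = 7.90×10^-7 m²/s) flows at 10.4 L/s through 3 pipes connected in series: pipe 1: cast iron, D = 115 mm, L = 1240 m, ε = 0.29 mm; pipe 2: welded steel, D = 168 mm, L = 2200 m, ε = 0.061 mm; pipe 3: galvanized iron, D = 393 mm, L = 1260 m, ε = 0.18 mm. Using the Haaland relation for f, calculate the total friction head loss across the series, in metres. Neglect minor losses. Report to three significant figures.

Pipe 1: V = 1.001 m/s, Re = 1.46×10^5, ε/D = 0.00252, f = 0.02590, h_1 = f(L/D)V²/2g = 14.27 m
Pipe 2: V = 0.4692 m/s, Re = 9.98×10^4, ε/D = 3.63×10^-4, f = 0.01948, h_2 = f(L/D)V²/2g = 2.863 m
Pipe 3: V = 0.08574 m/s, Re = 4.27×10^4, ε/D = 4.58×10^-4, f = 0.02276, h_3 = f(L/D)V²/2g = 0.02734 m
Series → Q common, losses add: H = Σh = 17.16 m

H ≈ 17.2 m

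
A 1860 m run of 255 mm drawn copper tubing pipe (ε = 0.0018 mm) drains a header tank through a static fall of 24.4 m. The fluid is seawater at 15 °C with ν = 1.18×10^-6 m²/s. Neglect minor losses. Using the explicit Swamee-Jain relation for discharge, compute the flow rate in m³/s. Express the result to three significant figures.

Q ≈ 0.113 m³/s

Swamee-Jain (Type II): Q = -0.965·√(gD⁵h_f/L)·ln[ε/(3.7D) + √(3.17ν²L/(gD³h_f))]
√(gD⁵h_f/L) = √(9.81·0.255⁵·24.4/1860) = 0.01178
ε/(3.7D) = 1.91×10^-6; √(3.17ν²L/(gD³h_f)) = 4.55×10^-5
Q = -0.965·0.01178·ln(4.739×10^-5) = 0.1132 m³/s
Check: V = 2.22 m/s, Re = 4.79×10^5, f = 0.01330, h_f = 24.3 m ≈ 24.4 m ✓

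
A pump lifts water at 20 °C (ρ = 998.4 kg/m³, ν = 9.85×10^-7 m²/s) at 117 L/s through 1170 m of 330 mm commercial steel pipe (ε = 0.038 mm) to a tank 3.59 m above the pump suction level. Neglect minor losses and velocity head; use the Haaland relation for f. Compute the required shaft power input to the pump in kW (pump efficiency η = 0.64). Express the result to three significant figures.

V = 4Q/(πD²) = 1.368 m/s; Re = 4.58×10^5; ε/D = 1.15×10^-4; f = 0.01457
h_f = f(L/D)V²/2g = 4.928 m
Total head H = z + h_f = 3.59 + 4.928 = 8.518 m
P_hyd = ρgQH = 998.4·9.81·0.117·8.518 = 9.761 kW
P_shaft = P_hyd/η = 9.761/0.64 = 15.25 kW

P_shaft ≈ 15.3 kW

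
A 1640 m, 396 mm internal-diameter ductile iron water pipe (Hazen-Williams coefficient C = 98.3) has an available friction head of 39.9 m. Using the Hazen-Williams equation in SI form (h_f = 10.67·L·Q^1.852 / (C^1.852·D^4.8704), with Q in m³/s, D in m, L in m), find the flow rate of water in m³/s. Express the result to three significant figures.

Rearranging: Q = [h_f·C^1.852·D^4.8704 / (10.67·L)]^(1/1.852)
Q = [39.9·98.3^1.852·0.396^4.8704 / (10.67·1640)]^0.540 = 0.3221 m³/s

Q ≈ 0.322 m³/s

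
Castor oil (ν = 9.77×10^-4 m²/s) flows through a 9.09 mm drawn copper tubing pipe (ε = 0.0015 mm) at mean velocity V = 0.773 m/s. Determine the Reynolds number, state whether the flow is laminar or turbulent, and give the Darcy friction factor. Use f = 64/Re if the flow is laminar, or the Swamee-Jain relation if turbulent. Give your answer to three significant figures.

Re = VD/ν = 0.7730·0.00909/9.77×10^-4 = 7.19
Re < 2300 → laminar → f = 64/Re = 8.899

Re ≈ 7.19; laminar; f = 64/Re ≈ 8.90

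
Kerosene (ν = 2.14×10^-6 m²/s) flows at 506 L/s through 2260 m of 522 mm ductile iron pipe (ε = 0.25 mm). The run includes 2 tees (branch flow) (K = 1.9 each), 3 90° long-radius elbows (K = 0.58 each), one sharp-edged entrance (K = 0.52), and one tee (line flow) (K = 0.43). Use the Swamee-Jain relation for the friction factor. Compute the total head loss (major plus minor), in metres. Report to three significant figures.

H_L ≈ 23.5 m

V = 4Q/(πD²) = 2.364 m/s; V²/2g = 0.2849 m
Re = 5.77×10^5, ε/D = 4.79×10^-4 → f = 0.01752 (Swamee-Jain)
Major: h_f = f(L/D)·V²/2g = 0.01752·4330·0.2849 = 21.61 m
Minor: ΣK = 6.49; h_m = ΣK·V²/2g = 1.849 m
Total H_L = 21.61 + 1.849 = 23.46 m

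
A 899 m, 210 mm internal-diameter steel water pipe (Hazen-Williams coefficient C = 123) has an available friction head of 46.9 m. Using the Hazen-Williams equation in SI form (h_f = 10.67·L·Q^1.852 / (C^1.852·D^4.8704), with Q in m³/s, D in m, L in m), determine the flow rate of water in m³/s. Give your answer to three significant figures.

Q ≈ 0.115 m³/s

Rearranging: Q = [h_f·C^1.852·D^4.8704 / (10.67·L)]^(1/1.852)
Q = [46.9·123^1.852·0.210^4.8704 / (10.67·899)]^0.540 = 0.1148 m³/s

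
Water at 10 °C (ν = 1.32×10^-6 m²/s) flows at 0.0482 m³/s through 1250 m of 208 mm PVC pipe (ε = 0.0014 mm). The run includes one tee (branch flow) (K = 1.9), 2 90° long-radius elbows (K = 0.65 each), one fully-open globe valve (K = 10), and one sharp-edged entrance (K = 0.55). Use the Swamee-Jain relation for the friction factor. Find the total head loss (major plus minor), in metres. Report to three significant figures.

H_L ≈ 10.8 m

V = 4Q/(πD²) = 1.419 m/s; V²/2g = 0.1026 m
Re = 2.24×10^5, ε/D = 6.73×10^-6 → f = 0.01527 (Swamee-Jain)
Major: h_f = f(L/D)·V²/2g = 0.01527·6010·0.1026 = 9.410 m
Minor: ΣK = 13.8; h_m = ΣK·V²/2g = 1.410 m
Total H_L = 9.410 + 1.410 = 10.82 m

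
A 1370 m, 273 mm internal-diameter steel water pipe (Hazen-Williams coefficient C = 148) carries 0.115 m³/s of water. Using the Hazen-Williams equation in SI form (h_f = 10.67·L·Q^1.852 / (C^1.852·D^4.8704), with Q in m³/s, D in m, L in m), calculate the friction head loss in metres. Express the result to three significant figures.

h_f = 10.67·1370·0.115^1.852 / (148^1.852·0.273^4.8704) = 14.19 m

h_f ≈ 14.2 m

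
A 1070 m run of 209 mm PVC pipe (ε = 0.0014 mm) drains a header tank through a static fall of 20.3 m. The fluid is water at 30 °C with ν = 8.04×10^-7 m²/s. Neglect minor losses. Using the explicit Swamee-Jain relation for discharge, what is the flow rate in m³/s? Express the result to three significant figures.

Swamee-Jain (Type II): Q = -0.965·√(gD⁵h_f/L)·ln[ε/(3.7D) + √(3.17ν²L/(gD³h_f))]
√(gD⁵h_f/L) = √(9.81·0.209⁵·20.3/1070) = 0.008615
ε/(3.7D) = 1.81×10^-6; √(3.17ν²L/(gD³h_f)) = 3.47×10^-5
Q = -0.965·0.008615·ln(3.654×10^-5) = 0.08494 m³/s
Check: V = 2.48 m/s, Re = 6.44×10^5, f = 0.01265, h_f = 20.2 m ≈ 20.3 m ✓

Q ≈ 0.0849 m³/s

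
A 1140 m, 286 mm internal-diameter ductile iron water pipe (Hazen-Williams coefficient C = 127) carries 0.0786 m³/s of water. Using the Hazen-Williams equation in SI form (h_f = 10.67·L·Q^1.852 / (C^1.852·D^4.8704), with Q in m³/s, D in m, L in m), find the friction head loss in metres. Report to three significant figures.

h_f ≈ 6.18 m

h_f = 10.67·1140·0.0786^1.852 / (127^1.852·0.286^4.8704) = 6.178 m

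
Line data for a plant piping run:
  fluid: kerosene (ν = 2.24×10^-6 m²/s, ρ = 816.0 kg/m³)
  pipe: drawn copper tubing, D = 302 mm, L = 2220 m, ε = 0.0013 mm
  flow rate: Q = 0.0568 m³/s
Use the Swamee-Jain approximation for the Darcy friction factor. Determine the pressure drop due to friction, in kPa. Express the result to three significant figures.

Δp ≈ 33.3 kPa

V = 4Q/(πD²) = 4·0.0568/(π·0.302²) = 0.7929 m/s
Re = VD/ν = 0.7929·0.302/2.24×10^-6 = 1.07×10^5 → turbulent
ε/D = 0.0013/302 = 4.30×10^-6
Swamee-Jain: f = 0.01764
h_f = f(L/D)V²/(2g) = 0.01764·(2220/0.302)·0.7929²/(2·9.81) = 4.156 m
Δp = ρg·h_f = 816.0·9.81·4.156 = 33.27 kPa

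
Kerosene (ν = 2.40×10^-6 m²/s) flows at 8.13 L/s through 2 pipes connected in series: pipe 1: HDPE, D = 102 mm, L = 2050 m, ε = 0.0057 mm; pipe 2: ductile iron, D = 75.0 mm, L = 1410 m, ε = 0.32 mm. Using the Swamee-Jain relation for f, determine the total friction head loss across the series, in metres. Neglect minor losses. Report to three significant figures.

Pipe 1: V = 0.9949 m/s, Re = 4.23×10^4, ε/D = 5.59×10^-5, f = 0.02178, h_1 = f(L/D)V²/2g = 22.08 m
Pipe 2: V = 1.840 m/s, Re = 5.75×10^4, ε/D = 0.00427, f = 0.03104, h_2 = f(L/D)V²/2g = 100.7 m
Series → Q common, losses add: H = Σh = 122.8 m

H ≈ 123 m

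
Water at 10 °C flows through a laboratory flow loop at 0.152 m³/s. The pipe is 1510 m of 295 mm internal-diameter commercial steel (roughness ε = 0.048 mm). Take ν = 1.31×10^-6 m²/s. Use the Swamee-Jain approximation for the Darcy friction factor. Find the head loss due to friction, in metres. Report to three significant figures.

h_f ≈ 19.5 m

V = 4Q/(πD²) = 4·0.152/(π·0.295²) = 2.224 m/s
Re = VD/ν = 2.224·0.295/1.31×10^-6 = 5.01×10^5 → turbulent
ε/D = 0.048/295 = 1.63×10^-4
Swamee-Jain: f = 0.01515
h_f = f(L/D)V²/(2g) = 0.01515·(1510/0.295)·2.224²/(2·9.81) = 19.54 m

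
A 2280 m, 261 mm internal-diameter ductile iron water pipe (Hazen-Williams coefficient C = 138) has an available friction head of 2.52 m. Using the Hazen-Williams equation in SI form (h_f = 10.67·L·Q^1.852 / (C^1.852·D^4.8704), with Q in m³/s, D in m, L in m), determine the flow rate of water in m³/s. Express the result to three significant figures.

Q ≈ 0.0285 m³/s

Rearranging: Q = [h_f·C^1.852·D^4.8704 / (10.67·L)]^(1/1.852)
Q = [2.52·138^1.852·0.261^4.8704 / (10.67·2280)]^0.540 = 0.02846 m³/s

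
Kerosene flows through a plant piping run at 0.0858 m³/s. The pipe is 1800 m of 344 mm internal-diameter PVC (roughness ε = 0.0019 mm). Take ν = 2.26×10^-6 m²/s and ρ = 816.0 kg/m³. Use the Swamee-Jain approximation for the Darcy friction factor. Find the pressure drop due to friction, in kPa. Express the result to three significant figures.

Δp ≈ 30.4 kPa

V = 4Q/(πD²) = 4·0.0858/(π·0.344²) = 0.9232 m/s
Re = VD/ν = 0.9232·0.344/2.26×10^-6 = 1.41×10^5 → turbulent
ε/D = 0.0019/344 = 5.52×10^-6
Swamee-Jain: f = 0.01670
h_f = f(L/D)V²/(2g) = 0.01670·(1800/0.344)·0.9232²/(2·9.81) = 3.795 m
Δp = ρg·h_f = 816.0·9.81·3.795 = 30.38 kPa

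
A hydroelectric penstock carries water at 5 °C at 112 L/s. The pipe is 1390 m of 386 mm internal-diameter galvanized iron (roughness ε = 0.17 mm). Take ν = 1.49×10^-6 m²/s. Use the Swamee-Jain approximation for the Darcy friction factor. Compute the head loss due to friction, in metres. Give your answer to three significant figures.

h_f ≈ 3.07 m

V = 4Q/(πD²) = 4·0.112/(π·0.386²) = 0.9571 m/s
Re = VD/ν = 0.9571·0.386/1.49×10^-6 = 2.48×10^5 → turbulent
ε/D = 0.17/386 = 4.40×10^-4
Swamee-Jain: f = 0.01825
h_f = f(L/D)V²/(2g) = 0.01825·(1390/0.386)·0.9571²/(2·9.81) = 3.069 m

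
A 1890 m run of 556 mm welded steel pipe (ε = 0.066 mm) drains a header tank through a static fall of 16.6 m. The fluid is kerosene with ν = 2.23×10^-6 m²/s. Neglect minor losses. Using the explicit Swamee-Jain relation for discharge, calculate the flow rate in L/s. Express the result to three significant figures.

Q ≈ 630 L/s

Swamee-Jain (Type II): Q = -0.965·√(gD⁵h_f/L)·ln[ε/(3.7D) + √(3.17ν²L/(gD³h_f))]
√(gD⁵h_f/L) = √(9.81·0.556⁵·16.6/1890) = 0.06766
ε/(3.7D) = 3.21×10^-5; √(3.17ν²L/(gD³h_f)) = 3.26×10^-5
Q = -0.965·0.06766·ln(6.471×10^-5) = 0.6298 m³/s
Check: V = 2.59 m/s, Re = 6.47×10^5, f = 0.01430, h_f = 16.7 m ≈ 16.6 m ✓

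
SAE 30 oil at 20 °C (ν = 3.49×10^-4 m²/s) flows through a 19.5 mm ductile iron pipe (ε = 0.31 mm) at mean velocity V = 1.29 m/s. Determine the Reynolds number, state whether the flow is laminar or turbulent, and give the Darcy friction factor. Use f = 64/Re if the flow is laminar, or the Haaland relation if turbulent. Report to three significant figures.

Re ≈ 72.1; laminar; f = 64/Re ≈ 0.888

Re = VD/ν = 1.290·0.0195/3.49×10^-4 = 72.1
Re < 2300 → laminar → f = 64/Re = 0.8879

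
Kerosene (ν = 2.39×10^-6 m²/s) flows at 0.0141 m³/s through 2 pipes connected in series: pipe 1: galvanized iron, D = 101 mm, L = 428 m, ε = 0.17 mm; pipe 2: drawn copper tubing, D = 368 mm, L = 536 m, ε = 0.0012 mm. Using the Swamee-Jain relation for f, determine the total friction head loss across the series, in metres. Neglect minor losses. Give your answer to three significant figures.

H ≈ 16.8 m

Pipe 1: V = 1.760 m/s, Re = 7.44×10^4, ε/D = 0.00168, f = 0.02504, h_1 = f(L/D)V²/2g = 16.75 m
Pipe 2: V = 0.1326 m/s, Re = 2.04×10^4, ε/D = 3.26×10^-6, f = 0.02569, h_2 = f(L/D)V²/2g = 0.03352 m
Series → Q common, losses add: H = Σh = 16.78 m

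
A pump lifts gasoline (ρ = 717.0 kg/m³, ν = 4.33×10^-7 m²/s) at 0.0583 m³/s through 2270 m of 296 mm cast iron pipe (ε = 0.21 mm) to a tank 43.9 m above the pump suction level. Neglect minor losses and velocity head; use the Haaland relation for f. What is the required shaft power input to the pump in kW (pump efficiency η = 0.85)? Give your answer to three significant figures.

V = 4Q/(πD²) = 0.8472 m/s; Re = 5.79×10^5; ε/D = 7.09×10^-4; f = 0.01871
h_f = f(L/D)V²/2g = 5.248 m
Total head H = z + h_f = 43.9 + 5.248 = 49.15 m
P_hyd = ρgQH = 717.0·9.81·0.0583·49.15 = 20.15 kW
P_shaft = P_hyd/η = 20.15/0.85 = 23.71 kW

P_shaft ≈ 23.7 kW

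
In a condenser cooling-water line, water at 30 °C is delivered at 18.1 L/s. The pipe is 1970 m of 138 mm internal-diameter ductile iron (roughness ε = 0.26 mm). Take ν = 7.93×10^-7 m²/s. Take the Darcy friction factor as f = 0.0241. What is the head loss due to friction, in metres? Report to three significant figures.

h_f ≈ 25.7 m

V = 4Q/(πD²) = 4·0.0181/(π·0.138²) = 1.210 m/s
h_f = f(L/D)V²/(2g) = 0.02410·(1970/0.138)·1.210²/(2·9.81) = 25.68 m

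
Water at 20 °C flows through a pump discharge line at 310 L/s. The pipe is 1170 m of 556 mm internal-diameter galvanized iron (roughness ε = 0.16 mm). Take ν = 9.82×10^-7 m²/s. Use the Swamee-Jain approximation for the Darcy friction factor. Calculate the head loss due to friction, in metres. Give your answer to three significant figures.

h_f ≈ 2.78 m

V = 4Q/(πD²) = 4·0.310/(π·0.556²) = 1.277 m/s
Re = VD/ν = 1.277·0.556/9.82×10^-7 = 7.23×10^5 → turbulent
ε/D = 0.16/556 = 2.88×10^-4
Swamee-Jain: f = 0.01590
h_f = f(L/D)V²/(2g) = 0.01590·(1170/0.556)·1.277²/(2·9.81) = 2.780 m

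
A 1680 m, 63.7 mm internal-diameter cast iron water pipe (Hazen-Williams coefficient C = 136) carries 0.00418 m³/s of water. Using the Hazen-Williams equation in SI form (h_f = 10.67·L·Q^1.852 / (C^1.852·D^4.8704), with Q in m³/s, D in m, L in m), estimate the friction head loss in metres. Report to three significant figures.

h_f ≈ 52.6 m

h_f = 10.67·1680·0.00418^1.852 / (136^1.852·0.0637^4.8704) = 52.59 m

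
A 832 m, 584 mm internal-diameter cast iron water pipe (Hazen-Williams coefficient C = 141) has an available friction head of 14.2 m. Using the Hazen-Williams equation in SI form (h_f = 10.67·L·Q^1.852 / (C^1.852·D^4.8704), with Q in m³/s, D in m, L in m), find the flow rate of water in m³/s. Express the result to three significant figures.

Q ≈ 1.06 m³/s

Rearranging: Q = [h_f·C^1.852·D^4.8704 / (10.67·L)]^(1/1.852)
Q = [14.2·141^1.852·0.584^4.8704 / (10.67·832)]^0.540 = 1.060 m³/s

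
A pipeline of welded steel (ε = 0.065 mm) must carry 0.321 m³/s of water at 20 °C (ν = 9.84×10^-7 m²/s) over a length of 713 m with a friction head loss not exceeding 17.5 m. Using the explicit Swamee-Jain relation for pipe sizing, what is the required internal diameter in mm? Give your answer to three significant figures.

Swamee-Jain (Type III): D = 0.66·[ε^1.25·(LQ²/(gh_f))^4.75 + ν·Q^9.4·(L/(gh_f))^5.2]^0.04
LQ²/(gh_f) = 0.4279; L/(gh_f) = 4.153
Term 1 = ε^1.25·(…)^4.75 = 1.04×10^-7; Term 2 = ν·Q^9.4·(…)^5.2 = 3.71×10^-8
D = 0.66·(1.04×10^-7 + 3.71×10^-8)^0.04 = 0.3511 m = 351 mm
Check: V = 3.31 m/s, Re = 1.18×10^6, f = 0.01447, h_f = 16.5 m ≈ 17.5 m ✓

D ≈ 351 mm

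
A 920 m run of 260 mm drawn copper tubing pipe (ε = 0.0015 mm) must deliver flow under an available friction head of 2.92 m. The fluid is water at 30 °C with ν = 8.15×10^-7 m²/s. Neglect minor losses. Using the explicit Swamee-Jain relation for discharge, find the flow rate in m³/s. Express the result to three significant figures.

Q ≈ 0.0567 m³/s

Swamee-Jain (Type II): Q = -0.965·√(gD⁵h_f/L)·ln[ε/(3.7D) + √(3.17ν²L/(gD³h_f))]
√(gD⁵h_f/L) = √(9.81·0.260⁵·2.92/920) = 0.006082
ε/(3.7D) = 1.56×10^-6; √(3.17ν²L/(gD³h_f)) = 6.20×10^-5
Q = -0.965·0.006082·ln(6.359×10^-5) = 0.05672 m³/s
Check: V = 1.07 m/s, Re = 3.41×10^5, f = 0.01411, h_f = 2.90 m ≈ 2.92 m ✓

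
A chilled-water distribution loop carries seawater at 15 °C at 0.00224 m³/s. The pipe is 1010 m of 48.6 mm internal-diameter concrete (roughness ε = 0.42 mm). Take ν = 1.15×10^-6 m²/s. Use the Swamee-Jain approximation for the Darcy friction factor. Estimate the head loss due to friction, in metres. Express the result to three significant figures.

h_f ≈ 58.3 m

V = 4Q/(πD²) = 4·0.00224/(π·0.0486²) = 1.207 m/s
Re = VD/ν = 1.207·0.0486/1.15×10^-6 = 5.10×10^4 → turbulent
ε/D = 0.42/48.6 = 0.00864
Swamee-Jain: f = 0.03774
h_f = f(L/D)V²/(2g) = 0.03774·(1010/0.0486)·1.207²/(2·9.81) = 58.28 m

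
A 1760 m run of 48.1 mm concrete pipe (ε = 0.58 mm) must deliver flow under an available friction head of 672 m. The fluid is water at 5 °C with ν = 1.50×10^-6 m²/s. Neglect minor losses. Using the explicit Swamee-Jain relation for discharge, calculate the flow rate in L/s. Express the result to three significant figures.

Swamee-Jain (Type II): Q = -0.965·√(gD⁵h_f/L)·ln[ε/(3.7D) + √(3.17ν²L/(gD³h_f))]
√(gD⁵h_f/L) = √(9.81·0.0481⁵·672/1760) = 9.820×10^-4
ε/(3.7D) = 0.00326; √(3.17ν²L/(gD³h_f)) = 1.31×10^-4
Q = -0.965·9.820×10^-4·ln(0.003390) = 0.005389 m³/s
Check: V = 2.97 m/s, Re = 9.51×10^4, f = 0.04123, h_f = 676 m ≈ 672 m ✓

Q ≈ 5.39 L/s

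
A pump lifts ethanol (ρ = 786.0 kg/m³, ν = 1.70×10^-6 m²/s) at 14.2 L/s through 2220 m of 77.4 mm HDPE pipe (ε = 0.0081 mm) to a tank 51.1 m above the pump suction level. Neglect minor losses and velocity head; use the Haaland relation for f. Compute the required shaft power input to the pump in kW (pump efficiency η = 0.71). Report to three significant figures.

V = 4Q/(πD²) = 3.018 m/s; Re = 1.37×10^5; ε/D = 1.05×10^-4; f = 0.01727
h_f = f(L/D)V²/2g = 229.9 m
Total head H = z + h_f = 51.1 + 229.9 = 281.0 m
P_hyd = ρgQH = 786.0·9.81·0.0142·281.0 = 30.77 kW
P_shaft = P_hyd/η = 30.77/0.71 = 43.33 kW

P_shaft ≈ 43.3 kW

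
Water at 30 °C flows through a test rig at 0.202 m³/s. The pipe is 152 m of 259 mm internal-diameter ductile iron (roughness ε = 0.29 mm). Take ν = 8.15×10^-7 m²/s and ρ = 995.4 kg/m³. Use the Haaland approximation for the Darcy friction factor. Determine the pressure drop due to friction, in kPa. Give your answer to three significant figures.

V = 4Q/(πD²) = 4·0.202/(π·0.259²) = 3.834 m/s
Re = VD/ν = 3.834·0.259/8.15×10^-7 = 1.22×10^6 → turbulent
ε/D = 0.29/259 = 0.00112
Haaland: f = 0.02043
h_f = f(L/D)V²/(2g) = 0.02043·(152/0.259)·3.834²/(2·9.81) = 8.983 m
Δp = ρg·h_f = 995.4·9.81·8.983 = 87.72 kPa

Δp ≈ 87.7 kPa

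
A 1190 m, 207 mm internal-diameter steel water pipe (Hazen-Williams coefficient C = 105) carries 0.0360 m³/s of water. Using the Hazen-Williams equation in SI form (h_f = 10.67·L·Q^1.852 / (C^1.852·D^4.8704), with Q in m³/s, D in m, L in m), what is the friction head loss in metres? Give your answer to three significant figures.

h_f = 10.67·1190·0.0360^1.852 / (105^1.852·0.207^4.8704) = 10.43 m

h_f ≈ 10.4 m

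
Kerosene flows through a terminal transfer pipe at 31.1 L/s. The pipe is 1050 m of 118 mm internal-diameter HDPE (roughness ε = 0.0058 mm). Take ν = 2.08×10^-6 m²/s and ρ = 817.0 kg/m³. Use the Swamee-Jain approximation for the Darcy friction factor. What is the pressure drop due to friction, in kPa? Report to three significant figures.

V = 4Q/(πD²) = 4·0.0311/(π·0.118²) = 2.844 m/s
Re = VD/ν = 2.844·0.118/2.08×10^-6 = 1.61×10^5 → turbulent
ε/D = 0.0058/118 = 4.92×10^-5
Swamee-Jain: f = 0.01659
h_f = f(L/D)V²/(2g) = 0.01659·(1050/0.118)·2.844²/(2·9.81) = 60.86 m
Δp = ρg·h_f = 817.0·9.81·60.86 = 487.8 kPa

Δp ≈ 488 kPa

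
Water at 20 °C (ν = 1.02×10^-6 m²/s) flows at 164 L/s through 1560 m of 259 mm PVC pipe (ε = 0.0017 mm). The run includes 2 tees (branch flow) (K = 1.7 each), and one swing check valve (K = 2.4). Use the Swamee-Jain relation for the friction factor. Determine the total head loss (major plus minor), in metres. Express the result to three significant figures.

H_L ≈ 39.2 m

V = 4Q/(πD²) = 3.113 m/s; V²/2g = 0.4939 m
Re = 7.90×10^5, ε/D = 6.56×10^-6 → f = 0.01222 (Swamee-Jain)
Major: h_f = f(L/D)·V²/2g = 0.01222·6023·0.4939 = 36.36 m
Minor: ΣK = 5.80; h_m = ΣK·V²/2g = 2.864 m
Total H_L = 36.36 + 2.864 = 39.22 m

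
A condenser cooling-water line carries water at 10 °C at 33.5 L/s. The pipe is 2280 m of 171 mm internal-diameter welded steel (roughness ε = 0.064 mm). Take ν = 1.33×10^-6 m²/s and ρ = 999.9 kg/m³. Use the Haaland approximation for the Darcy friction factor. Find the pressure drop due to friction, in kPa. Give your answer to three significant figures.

Δp ≈ 256 kPa

V = 4Q/(πD²) = 4·0.0335/(π·0.171²) = 1.459 m/s
Re = VD/ν = 1.459·0.171/1.33×10^-6 = 1.88×10^5 → turbulent
ε/D = 0.064/171 = 3.74×10^-4
Haaland: f = 0.01807
h_f = f(L/D)V²/(2g) = 0.01807·(2280/0.171)·1.459²/(2·9.81) = 26.12 m
Δp = ρg·h_f = 999.9·9.81·26.12 = 256.2 kPa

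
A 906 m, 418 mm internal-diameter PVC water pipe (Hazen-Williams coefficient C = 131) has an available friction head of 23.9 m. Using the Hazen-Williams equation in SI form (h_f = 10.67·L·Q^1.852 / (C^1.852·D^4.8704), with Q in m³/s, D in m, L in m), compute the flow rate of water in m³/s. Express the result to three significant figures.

Q ≈ 0.517 m³/s

Rearranging: Q = [h_f·C^1.852·D^4.8704 / (10.67·L)]^(1/1.852)
Q = [23.9·131^1.852·0.418^4.8704 / (10.67·906)]^0.540 = 0.5169 m³/s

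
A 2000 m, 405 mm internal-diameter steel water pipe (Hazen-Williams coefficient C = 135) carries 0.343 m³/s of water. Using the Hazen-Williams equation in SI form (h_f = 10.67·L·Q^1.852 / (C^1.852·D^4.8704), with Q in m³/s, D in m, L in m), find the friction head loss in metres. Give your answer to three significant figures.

h_f ≈ 27.2 m

h_f = 10.67·2000·0.343^1.852 / (135^1.852·0.405^4.8704) = 27.23 m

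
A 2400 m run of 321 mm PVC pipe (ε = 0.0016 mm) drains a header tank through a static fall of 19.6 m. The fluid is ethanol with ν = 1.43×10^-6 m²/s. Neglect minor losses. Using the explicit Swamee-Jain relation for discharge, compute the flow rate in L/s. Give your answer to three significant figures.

Q ≈ 158 L/s

Swamee-Jain (Type II): Q = -0.965·√(gD⁵h_f/L)·ln[ε/(3.7D) + √(3.17ν²L/(gD³h_f))]
√(gD⁵h_f/L) = √(9.81·0.321⁵·19.6/2400) = 0.01652
ε/(3.7D) = 1.35×10^-6; √(3.17ν²L/(gD³h_f)) = 4.95×10^-5
Q = -0.965·0.01652·ln(5.081×10^-5) = 0.1577 m³/s
Check: V = 1.95 m/s, Re = 4.37×10^5, f = 0.01348, h_f = 19.5 m ≈ 19.6 m ✓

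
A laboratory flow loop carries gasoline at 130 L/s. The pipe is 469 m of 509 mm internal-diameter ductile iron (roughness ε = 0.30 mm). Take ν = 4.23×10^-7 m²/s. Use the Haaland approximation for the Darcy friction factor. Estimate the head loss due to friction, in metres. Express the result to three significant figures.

V = 4Q/(πD²) = 4·0.130/(π·0.509²) = 0.6389 m/s
Re = VD/ν = 0.6389·0.509/4.23×10^-7 = 7.69×10^5 → turbulent
ε/D = 0.30/509 = 5.89×10^-4
Haaland: f = 0.01787
h_f = f(L/D)V²/(2g) = 0.01787·(469/0.509)·0.6389²/(2·9.81) = 0.3426 m

h_f ≈ 0.343 m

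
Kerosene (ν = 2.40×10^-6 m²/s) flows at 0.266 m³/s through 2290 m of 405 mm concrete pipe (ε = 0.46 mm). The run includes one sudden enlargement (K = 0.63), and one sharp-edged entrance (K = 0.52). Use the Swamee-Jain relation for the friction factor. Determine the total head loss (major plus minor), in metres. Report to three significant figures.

H_L ≈ 26.3 m

V = 4Q/(πD²) = 2.065 m/s; V²/2g = 0.2173 m
Re = 3.48×10^5, ε/D = 0.00114 → f = 0.02117 (Swamee-Jain)
Major: h_f = f(L/D)·V²/2g = 0.02117·5654·0.2173 = 26.01 m
Minor: ΣK = 1.15; h_m = ΣK·V²/2g = 0.2499 m
Total H_L = 26.01 + 0.2499 = 26.26 m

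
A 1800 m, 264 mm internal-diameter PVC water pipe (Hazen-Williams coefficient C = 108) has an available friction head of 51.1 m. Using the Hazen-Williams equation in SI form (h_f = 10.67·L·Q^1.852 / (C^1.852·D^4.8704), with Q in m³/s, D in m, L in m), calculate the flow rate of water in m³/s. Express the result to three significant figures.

Q ≈ 0.132 m³/s

Rearranging: Q = [h_f·C^1.852·D^4.8704 / (10.67·L)]^(1/1.852)
Q = [51.1·108^1.852·0.264^4.8704 / (10.67·1800)]^0.540 = 0.1324 m³/s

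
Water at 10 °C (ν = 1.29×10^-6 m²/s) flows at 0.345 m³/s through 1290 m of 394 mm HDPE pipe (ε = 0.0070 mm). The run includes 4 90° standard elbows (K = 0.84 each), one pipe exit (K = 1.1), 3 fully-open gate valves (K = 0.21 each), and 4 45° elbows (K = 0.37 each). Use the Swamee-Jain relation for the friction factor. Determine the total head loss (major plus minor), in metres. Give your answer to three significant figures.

V = 4Q/(πD²) = 2.830 m/s; V²/2g = 0.4081 m
Re = 8.64×10^5, ε/D = 1.78×10^-5 → f = 0.01229 (Swamee-Jain)
Major: h_f = f(L/D)·V²/2g = 0.01229·3274·0.4081 = 16.42 m
Minor: ΣK = 6.57; h_m = ΣK·V²/2g = 2.681 m
Total H_L = 16.42 + 2.681 = 19.10 m

H_L ≈ 19.1 m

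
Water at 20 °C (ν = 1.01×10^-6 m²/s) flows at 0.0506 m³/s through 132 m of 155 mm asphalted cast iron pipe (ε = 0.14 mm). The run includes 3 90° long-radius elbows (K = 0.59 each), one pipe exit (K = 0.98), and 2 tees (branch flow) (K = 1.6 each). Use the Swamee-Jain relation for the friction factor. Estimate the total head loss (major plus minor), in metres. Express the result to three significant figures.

H_L ≈ 8.44 m

V = 4Q/(πD²) = 2.682 m/s; V²/2g = 0.3665 m
Re = 4.12×10^5, ε/D = 9.03×10^-4 → f = 0.02006 (Swamee-Jain)
Major: h_f = f(L/D)·V²/2g = 0.02006·851.6·0.3665 = 6.261 m
Minor: ΣK = 5.95; h_m = ΣK·V²/2g = 2.181 m
Total H_L = 6.261 + 2.181 = 8.442 m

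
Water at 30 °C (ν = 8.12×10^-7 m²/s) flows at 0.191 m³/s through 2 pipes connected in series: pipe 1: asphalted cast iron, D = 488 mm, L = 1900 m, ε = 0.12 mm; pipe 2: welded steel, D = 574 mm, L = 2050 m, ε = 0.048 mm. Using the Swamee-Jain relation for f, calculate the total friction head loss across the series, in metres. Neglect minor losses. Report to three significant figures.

H ≈ 4.65 m

Pipe 1: V = 1.021 m/s, Re = 6.14×10^5, ε/D = 2.46×10^-4, f = 0.01569, h_1 = f(L/D)V²/2g = 3.247 m
Pipe 2: V = 0.7381 m/s, Re = 5.22×10^5, ε/D = 8.36×10^-5, f = 0.01420, h_2 = f(L/D)V²/2g = 1.408 m
Series → Q common, losses add: H = Σh = 4.655 m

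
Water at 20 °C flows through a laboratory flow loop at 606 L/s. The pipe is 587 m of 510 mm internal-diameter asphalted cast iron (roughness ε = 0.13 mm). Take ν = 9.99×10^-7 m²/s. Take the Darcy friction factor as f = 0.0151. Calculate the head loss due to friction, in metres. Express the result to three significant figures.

V = 4Q/(πD²) = 4·0.606/(π·0.510²) = 2.966 m/s
h_f = f(L/D)V²/(2g) = 0.01510·(587/0.510)·2.966²/(2·9.81) = 7.795 m

h_f ≈ 7.80 m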